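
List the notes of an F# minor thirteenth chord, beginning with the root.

F# minor thirteenth: minor thirteenth on F♯.
F♯ — root
A — minor 3rd
C♯ — perfect 5th
E — minor 7th
G♯ — major 9th
B — perfect 11th
D♯ — major 13th

F♯  A  C♯  E  G♯  B  D♯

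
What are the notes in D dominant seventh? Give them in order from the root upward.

D  F#  A  C

Root D, quality dominant seventh:
- root: D
- major 3rd: F#
- perfect 5th: A
- minor 7th: C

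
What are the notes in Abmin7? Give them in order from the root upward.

Abmin7: minor seventh on Ab.
Ab — root
Cb — minor 3rd
Eb — perfect 5th
Gb — minor 7th

Ab, Cb, Eb, Gb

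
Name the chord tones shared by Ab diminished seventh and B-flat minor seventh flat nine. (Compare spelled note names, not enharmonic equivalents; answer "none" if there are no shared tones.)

Ab diminished seventh: A-flat C-flat E-double-flat G-double-flat
B-flat minor seventh flat nine: B-flat D-flat F A-flat C-flat
Common to both → A-flat, C-flat.

A-flat, C-flat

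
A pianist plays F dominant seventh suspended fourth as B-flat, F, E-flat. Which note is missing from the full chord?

C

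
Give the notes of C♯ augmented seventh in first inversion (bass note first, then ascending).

In root position, C♯ augmented seventh is C#–E#–G##–B.
First inversion puts the third (E#) in the bass.

E#, G##, B, C#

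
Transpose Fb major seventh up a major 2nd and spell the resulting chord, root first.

G-flat, B-flat, D-flat, F

Transposed root: F-flat → G-flat (major 2nd up). So we spell G-flat major seventh:
- root: G-flat
- major 3rd: B-flat
- perfect 5th: D-flat
- major 7th: F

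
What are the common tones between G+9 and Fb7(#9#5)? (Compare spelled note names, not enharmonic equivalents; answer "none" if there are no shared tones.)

G

G+9: G B D# F A
Fb7(#9#5): Fb Ab C Ebb G
Common to both → G.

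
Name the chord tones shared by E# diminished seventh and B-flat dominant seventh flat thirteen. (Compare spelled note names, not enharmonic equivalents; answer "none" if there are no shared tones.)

D

E# diminished seventh = E#, G#, B, D.
B-flat dominant seventh flat thirteen = Bb, D, F, Ab, Gb.
Shared: D.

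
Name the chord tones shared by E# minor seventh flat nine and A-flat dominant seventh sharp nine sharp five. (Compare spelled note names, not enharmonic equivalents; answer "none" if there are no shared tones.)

none

E# minor seventh flat nine = E-sharp, G-sharp, B-sharp, D-sharp, F-sharp.
A-flat dominant seventh sharp nine sharp five = A-flat, C, E, G-flat, B.
Shared: none.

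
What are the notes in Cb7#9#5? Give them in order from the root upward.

C♭, E♭, G, B𝄫, D

Cb7#9#5: dominant seventh sharp nine sharp five on C♭.
C♭ — root
E♭ — major 3rd
G — augmented 5th
B𝄫 — minor 7th
D — augmented 9th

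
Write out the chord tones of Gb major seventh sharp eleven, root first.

G-flat, B-flat, D-flat, F, C

Gb major seventh sharp eleven is a major seventh sharp eleven built on G-flat.
G-flat — root
B-flat — major 3rd
D-flat — perfect 5th
F — major 7th
C — augmented 11th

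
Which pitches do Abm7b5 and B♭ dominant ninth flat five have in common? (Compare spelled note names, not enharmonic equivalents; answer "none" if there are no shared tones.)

Abm7b5: Ab Cb Ebb Gb
B♭ dominant ninth flat five: Bb D Fb Ab C
Common to both → Ab.

Ab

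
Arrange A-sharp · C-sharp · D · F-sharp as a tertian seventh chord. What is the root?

D

Arranged so that each adjacent pair is a third by letter name: D – F-sharp – A-sharp – C-sharp.
The bottom of that stack, D, is the root (this is D augmented major seventh).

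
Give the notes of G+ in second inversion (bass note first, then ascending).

In root position, G+ is G–B–D#.
Second inversion puts the fifth (D#) in the bass.

D#  G  B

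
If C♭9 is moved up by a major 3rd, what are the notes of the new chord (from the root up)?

Cb up a major 3rd → Eb. New chord: Eb dominant ninth.
Root: Eb
Major 3rd (3rd): G
Perfect 5th (5th): Bb
Minor 7th (7th): Db
Major 9th (9th): F

Eb G Bb Db F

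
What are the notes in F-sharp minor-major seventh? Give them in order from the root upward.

Root F-sharp, quality minor-major seventh:
root → F-sharp
3rd (minor 3rd) → A
5th (perfect 5th) → C-sharp
7th (major 7th) → E-sharp

F-sharp  A  C-sharp  E-sharp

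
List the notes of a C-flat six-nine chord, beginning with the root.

C-flat six-nine is a six-nine built on C-flat.
Root: C-flat
Major 3rd (3rd): E-flat
Perfect 5th (5th): G-flat
Major 6th (6th): A-flat
Major 9th (9th): D-flat

C-flat, E-flat, G-flat, A-flat, D-flat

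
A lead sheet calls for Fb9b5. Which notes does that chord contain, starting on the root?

Fb9b5: dominant ninth flat five on Fb.
- root: Fb
- major 3rd: Ab
- diminished 5th: Cbb
- minor 7th: Ebb
- major 9th: Gb

Fb – Ab – Cbb – Ebb – Gb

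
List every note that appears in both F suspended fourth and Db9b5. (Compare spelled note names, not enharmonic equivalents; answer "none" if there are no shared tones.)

F suspended fourth = F, Bb, C.
Db9b5 = Db, F, Abb, Cb, Eb.
Shared: F.

F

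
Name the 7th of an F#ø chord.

F#ø is built on F♯; its 7th is a minor 7th above the root.
A seventh above F uses the letter E, and the minor 7th above F♯ is E.

E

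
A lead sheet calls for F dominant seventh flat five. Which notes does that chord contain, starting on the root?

F, A, Cb, Eb

F dominant seventh flat five: dominant seventh flat five on F.
Root: F
Major 3rd (3rd): A
Diminished 5th (5th): Cb
Minor 7th (7th): Eb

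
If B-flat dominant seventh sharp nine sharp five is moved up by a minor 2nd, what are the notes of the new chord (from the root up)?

C-flat, E-flat, G, B-double-flat, D

A minor 2nd up from B-flat is C-flat, so the new chord is C-flat dominant seventh sharp nine sharp five.
Root: C-flat
Major 3rd (3rd): E-flat
Augmented 5th (5th): G
Minor 7th (7th): B-double-flat
Augmented 9th (9th): D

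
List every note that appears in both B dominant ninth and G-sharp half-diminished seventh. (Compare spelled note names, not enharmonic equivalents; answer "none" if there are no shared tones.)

B  F-sharp

B dominant ninth = B, D-sharp, F-sharp, A, C-sharp.
G-sharp half-diminished seventh = G-sharp, B, D, F-sharp.
Shared: B, F-sharp.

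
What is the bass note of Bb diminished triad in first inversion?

D-flat

Bb diminished triad = B-flat–D-flat–F-flat. First inversion → third in the bass = D-flat.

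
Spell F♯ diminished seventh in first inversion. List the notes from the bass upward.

A, C, Eb, F#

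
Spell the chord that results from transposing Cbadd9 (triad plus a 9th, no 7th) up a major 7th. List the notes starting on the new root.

Cb up a major 7th → Bb. New chord: Bb added-ninth.
Bb — root
D — major 3rd
F — perfect 5th
C — major 9th

Bb, D, F, C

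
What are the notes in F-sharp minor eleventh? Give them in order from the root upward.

F-sharp, A, C-sharp, E, G-sharp, B

F-sharp minor eleventh: minor eleventh on F-sharp.
F-sharp — root
A — minor 3rd
C-sharp — perfect 5th
E — minor 7th
G-sharp — major 9th
B — perfect 11th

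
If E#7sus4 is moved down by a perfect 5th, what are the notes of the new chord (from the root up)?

A# – D# – E# – G#

A perfect 5th down from E# is A#, so the new chord is A# dominant seventh suspended fourth.
root → A#
4th (perfect 4th) → D#
5th (perfect 5th) → E#
7th (minor 7th) → G#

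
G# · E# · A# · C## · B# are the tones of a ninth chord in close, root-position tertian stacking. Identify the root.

A#

Stacking in thirds gives A# – C## – E# – G# – B#, so A# is the root — A# dominant ninth.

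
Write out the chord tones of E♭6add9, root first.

Eb, G, Bb, C, F

E♭6add9: six-nine on Eb.
root → Eb
3rd (major 3rd) → G
5th (perfect 5th) → Bb
6th (major 6th) → C
9th (major 9th) → F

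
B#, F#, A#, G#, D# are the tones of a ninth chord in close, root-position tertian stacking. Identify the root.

G#

Stacking in thirds gives G# – B# – D# – F# – A#, so G# is the root — G# dominant ninth.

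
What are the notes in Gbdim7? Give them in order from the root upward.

Root G♭, quality diminished seventh:
- root: G♭
- minor 3rd: B𝄫
- diminished 5th: D𝄫
- diminished 7th: F𝄫

G♭  B𝄫  D𝄫  F𝄫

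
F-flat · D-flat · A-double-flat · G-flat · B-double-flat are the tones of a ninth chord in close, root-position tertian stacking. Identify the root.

G-flat

Stacking in thirds gives G-flat – B-double-flat – D-flat – F-flat – A-double-flat, so G-flat is the root — G-flat minor seventh flat nine.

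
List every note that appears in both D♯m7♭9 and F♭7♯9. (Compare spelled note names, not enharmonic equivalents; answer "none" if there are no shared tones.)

D♯m7♭9: D# F# A# C# E
F♭7♯9: Fb Ab Cb Ebb G
Common to both → none.

none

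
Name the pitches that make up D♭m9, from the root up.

Db – Fb – Ab – Cb – Eb

D♭m9: minor ninth on Db.
Db — root
Fb — minor 3rd
Ab — perfect 5th
Cb — minor 7th
Eb — major 9th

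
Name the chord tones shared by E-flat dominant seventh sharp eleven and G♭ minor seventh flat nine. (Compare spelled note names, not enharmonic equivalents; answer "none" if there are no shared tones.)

D-flat

E-flat dominant seventh sharp eleven: E-flat G B-flat D-flat A
G♭ minor seventh flat nine: G-flat B-double-flat D-flat F-flat A-double-flat
Common to both → D-flat.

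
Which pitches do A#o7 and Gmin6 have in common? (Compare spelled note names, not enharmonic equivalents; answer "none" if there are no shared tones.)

A#o7 = A#, C#, E, G.
Gmin6 = G, Bb, D, E.
Shared: E, G.

E  G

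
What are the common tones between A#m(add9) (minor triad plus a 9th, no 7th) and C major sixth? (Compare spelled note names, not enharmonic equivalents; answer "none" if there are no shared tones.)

none

A#m(add9): A# C# E# B#
C major sixth: C E G A
Common to both → none.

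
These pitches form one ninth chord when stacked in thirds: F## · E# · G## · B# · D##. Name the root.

E#

Stacking in thirds gives E# – G## – B# – D## – F##, so E# is the root — E# major ninth.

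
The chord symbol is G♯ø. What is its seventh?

F♯

Root of G♯ø = G♯. The 7th is a minor 7th: G♯ up a minor 7th → F♯.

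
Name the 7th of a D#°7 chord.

Root of D#°7 = D#. The 7th is a diminished 7th: D# up a diminished 7th → C.

C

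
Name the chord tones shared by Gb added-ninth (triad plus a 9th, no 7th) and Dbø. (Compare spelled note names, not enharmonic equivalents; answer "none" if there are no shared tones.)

Db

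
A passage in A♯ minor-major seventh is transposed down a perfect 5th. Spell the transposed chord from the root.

Transposed root: A# → D# (perfect 5th down). So we spell D# minor-major seventh:
Root: D#
Minor 3rd (3rd): F#
Perfect 5th (5th): A#
Major 7th (7th): C##

D#, F#, A#, C##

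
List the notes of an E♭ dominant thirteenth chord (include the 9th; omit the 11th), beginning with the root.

E-flat  G  B-flat  D-flat  F  C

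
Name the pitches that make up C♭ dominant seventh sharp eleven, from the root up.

Cb, Eb, Gb, Bbb, F

Root Cb, quality dominant seventh sharp eleven:
root → Cb
3rd (major 3rd) → Eb
5th (perfect 5th) → Gb
7th (minor 7th) → Bbb
11th (augmented 11th) → F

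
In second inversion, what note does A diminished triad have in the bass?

Eb

A diminished triad in root position is A–C–Eb.
Second inversion places the fifth in the bass, which is Eb.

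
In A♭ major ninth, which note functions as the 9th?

A♭ major ninth is built on A-flat; its 9th is a major 9th above the root.
A second above A uses the letter B, and the major 9th above A-flat is B-flat.

B-flat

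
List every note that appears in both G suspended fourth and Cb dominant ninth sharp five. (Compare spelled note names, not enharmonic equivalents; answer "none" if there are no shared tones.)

G

G suspended fourth: G C D
Cb dominant ninth sharp five: C-flat E-flat G B-double-flat D-flat
Common to both → G.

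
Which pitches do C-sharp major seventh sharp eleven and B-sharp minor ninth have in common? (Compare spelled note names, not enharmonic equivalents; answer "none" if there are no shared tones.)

B-sharp F-double-sharp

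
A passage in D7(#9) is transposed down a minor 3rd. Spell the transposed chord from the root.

Transposed root: D → B (minor 3rd down). So we spell B dominant seventh sharp nine:
Root: B
Major 3rd (3rd): D♯
Perfect 5th (5th): F♯
Minor 7th (7th): A
Augmented 9th (9th): C𝄪

B, D♯, F♯, A, C𝄪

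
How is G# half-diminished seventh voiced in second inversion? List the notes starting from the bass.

D, F-sharp, G-sharp, B

G# half-diminished seventh = G-sharp–B–D–F-sharp; second inversion → fifth (D) lowest.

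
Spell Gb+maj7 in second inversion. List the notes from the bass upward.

D, F, Gb, Bb

In root position, Gb+maj7 is Gb–Bb–D–F.
Second inversion puts the fifth (D) in the bass.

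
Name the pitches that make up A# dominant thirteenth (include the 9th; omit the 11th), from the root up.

Root A-sharp, quality dominant thirteenth:
A-sharp — root
C-double-sharp — major 3rd
E-sharp — perfect 5th
G-sharp — minor 7th
B-sharp — major 9th
F-double-sharp — major 13th

A-sharp, C-double-sharp, E-sharp, G-sharp, B-sharp, F-double-sharp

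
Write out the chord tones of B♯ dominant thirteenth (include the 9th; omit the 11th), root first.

B-sharp, D-double-sharp, F-double-sharp, A-sharp, C-double-sharp, G-double-sharp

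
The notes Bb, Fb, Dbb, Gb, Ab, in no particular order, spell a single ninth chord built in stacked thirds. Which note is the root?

Gb

Arranged so that each adjacent pair is a third by letter name: Gb – Bb – Dbb – Fb – Ab.
The bottom of that stack, Gb, is the root (this is Gb dominant ninth flat five).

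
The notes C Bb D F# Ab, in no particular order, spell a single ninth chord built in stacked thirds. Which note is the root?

Stacking in thirds gives Bb – D – F# – Ab – C, so Bb is the root — Bb dominant ninth sharp five.

Bb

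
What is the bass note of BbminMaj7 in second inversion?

F

BbminMaj7 in root position is Bb–Db–F–A.
Second inversion places the fifth in the bass, which is F.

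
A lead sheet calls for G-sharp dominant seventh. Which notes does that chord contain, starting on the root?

G-sharp dominant seventh is a dominant seventh built on G-sharp.
Root: G-sharp
Major 3rd (3rd): B-sharp
Perfect 5th (5th): D-sharp
Minor 7th (7th): F-sharp

G-sharp  B-sharp  D-sharp  F-sharp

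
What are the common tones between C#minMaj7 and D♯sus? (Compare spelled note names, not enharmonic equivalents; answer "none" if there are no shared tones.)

G♯

C#minMaj7: C♯ E G♯ B♯
D♯sus: D♯ G♯ A♯
Common to both → G♯.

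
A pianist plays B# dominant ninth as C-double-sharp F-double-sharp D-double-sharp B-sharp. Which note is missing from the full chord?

The full B# dominant ninth chord is B-sharp, D-double-sharp, F-double-sharp, A-sharp, C-double-sharp.
Comparing with the voicing, the minor 7th (7th) — A-sharp — is absent.

A-sharp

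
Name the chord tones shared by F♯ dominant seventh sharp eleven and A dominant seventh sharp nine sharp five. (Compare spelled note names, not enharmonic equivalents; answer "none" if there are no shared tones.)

C-sharp B-sharp

F♯ dominant seventh sharp eleven = F-sharp, A-sharp, C-sharp, E, B-sharp.
A dominant seventh sharp nine sharp five = A, C-sharp, E-sharp, G, B-sharp.
Shared: C-sharp, B-sharp.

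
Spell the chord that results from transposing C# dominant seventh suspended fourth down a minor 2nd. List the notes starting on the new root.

B-sharp  E-sharp  F-double-sharp  A-sharp

Transposed root: C-sharp → B-sharp (minor 2nd down). So we spell B-sharp dominant seventh suspended fourth:
B-sharp — root
E-sharp — perfect 4th
F-double-sharp — perfect 5th
A-sharp — minor 7th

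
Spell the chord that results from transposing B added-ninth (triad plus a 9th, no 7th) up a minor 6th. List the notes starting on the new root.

G B D A

A minor 6th up from B is G, so the new chord is G added-ninth.
root → G
3rd (major 3rd) → B
5th (perfect 5th) → D
9th (major 9th) → A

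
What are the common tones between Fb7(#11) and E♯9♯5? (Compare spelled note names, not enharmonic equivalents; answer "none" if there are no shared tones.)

none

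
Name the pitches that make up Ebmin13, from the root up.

E♭ – G♭ – B♭ – D♭ – F – A♭ – C

Ebmin13 is a minor thirteenth built on E♭.
root → E♭
3rd (minor 3rd) → G♭
5th (perfect 5th) → B♭
7th (minor 7th) → D♭
9th (major 9th) → F
11th (perfect 11th) → A♭
13th (major 13th) → C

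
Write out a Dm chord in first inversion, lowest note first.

F  A  D

Dm = D–F–A; first inversion → third (F) lowest.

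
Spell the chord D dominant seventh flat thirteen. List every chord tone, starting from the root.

D – F-sharp – A – C – B-flat

D dominant seventh flat thirteen: dominant seventh flat thirteen on D.
Root: D
Major 3rd (3rd): F-sharp
Perfect 5th (5th): A
Minor 7th (7th): C
Minor 13th (13th): B-flat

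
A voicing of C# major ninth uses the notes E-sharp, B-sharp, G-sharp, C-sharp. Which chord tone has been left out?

The full C# major ninth chord is C-sharp, E-sharp, G-sharp, B-sharp, D-sharp.
Comparing with the voicing, the major 9th (9th) — D-sharp — is absent.

D-sharp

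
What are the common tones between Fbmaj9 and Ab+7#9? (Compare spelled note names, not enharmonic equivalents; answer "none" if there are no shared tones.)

Fbmaj9 = Fb, Ab, Cb, Eb, Gb.
Ab+7#9 = Ab, C, E, Gb, B.
Shared: Ab, Gb.

Ab, Gb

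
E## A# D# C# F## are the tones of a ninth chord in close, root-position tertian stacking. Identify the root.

Arranged so that each adjacent pair is a third by letter name: D# – F## – A# – C# – E##.
The bottom of that stack, D#, is the root (this is D# dominant seventh sharp nine).

D#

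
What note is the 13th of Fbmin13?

Db

Root of Fbmin13 = Fb. The 13th is a major 13th: Fb up a major 13th → Db.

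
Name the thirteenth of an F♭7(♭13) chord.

Dbb

F♭7(♭13) is built on Fb; its 13th is a minor 13th above the root.
A sixth above F uses the letter D, and the minor 13th above Fb is Dbb.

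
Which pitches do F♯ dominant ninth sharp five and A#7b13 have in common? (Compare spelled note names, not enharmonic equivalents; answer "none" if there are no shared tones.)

F♯ dominant ninth sharp five = F#, A#, C##, E, G#.
A#7b13 = A#, C##, E#, G#, F#.
Shared: F#, A#, C##, G#.

F# A# C## G#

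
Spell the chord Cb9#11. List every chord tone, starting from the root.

Cb  Eb  Gb  Bbb  Db  F

Cb9#11 is a dominant ninth sharp eleven built on Cb.
- root: Cb
- major 3rd: Eb
- perfect 5th: Gb
- minor 7th: Bbb
- major 9th: Db
- augmented 11th: F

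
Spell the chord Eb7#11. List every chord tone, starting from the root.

Eb, G, Bb, Db, A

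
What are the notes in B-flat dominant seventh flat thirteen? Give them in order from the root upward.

B-flat dominant seventh flat thirteen: dominant seventh flat thirteen on B-flat.
B-flat — root
D — major 3rd
F — perfect 5th
A-flat — minor 7th
G-flat — minor 13th

B-flat, D, F, A-flat, G-flat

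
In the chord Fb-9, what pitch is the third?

Fb-9 is built on Fb; its 3rd is a minor 3rd above the root.
A third above F uses the letter A, and the minor 3rd above Fb is Abb.

Abb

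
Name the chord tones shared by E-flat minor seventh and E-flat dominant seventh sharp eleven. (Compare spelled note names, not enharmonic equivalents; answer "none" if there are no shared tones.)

E-flat minor seventh = Eb, Gb, Bb, Db.
E-flat dominant seventh sharp eleven = Eb, G, Bb, Db, A.
Shared: Eb, Bb, Db.

Eb, Bb, Db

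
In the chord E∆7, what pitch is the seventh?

E∆7 is built on E; its 7th is a major 7th above the root.
A seventh above E uses the letter D, and the major 7th above E is D#.

D#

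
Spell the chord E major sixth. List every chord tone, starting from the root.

E – G-sharp – B – C-sharp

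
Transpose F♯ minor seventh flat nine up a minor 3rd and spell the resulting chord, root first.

A  C  E  G  B-flat

F-sharp up a minor 3rd → A. New chord: A minor seventh flat nine.
A — root
C — minor 3rd
E — perfect 5th
G — minor 7th
B-flat — minor 9th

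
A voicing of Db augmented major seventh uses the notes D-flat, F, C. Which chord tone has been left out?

The full Db augmented major seventh chord is D-flat, F, A, C.
Comparing with the voicing, the augmented 5th (5th) — A — is absent.

A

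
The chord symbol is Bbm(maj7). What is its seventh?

A

Root of Bbm(maj7) = B♭. The 7th is a major 7th: B♭ up a major 7th → A.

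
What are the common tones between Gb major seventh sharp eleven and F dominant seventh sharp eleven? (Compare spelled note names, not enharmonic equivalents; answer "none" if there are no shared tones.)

F, C

Gb major seventh sharp eleven: G-flat B-flat D-flat F C
F dominant seventh sharp eleven: F A C E-flat B
Common to both → F, C.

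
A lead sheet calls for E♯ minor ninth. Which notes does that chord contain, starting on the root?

E-sharp G-sharp B-sharp D-sharp F-double-sharp

E♯ minor ninth: minor ninth on E-sharp.
- root: E-sharp
- minor 3rd: G-sharp
- perfect 5th: B-sharp
- minor 7th: D-sharp
- major 9th: F-double-sharp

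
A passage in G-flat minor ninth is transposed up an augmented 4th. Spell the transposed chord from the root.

C  E-flat  G  B-flat  D

An augmented 4th up from G-flat is C, so the new chord is C minor ninth.
Root: C
Minor 3rd (3rd): E-flat
Perfect 5th (5th): G
Minor 7th (7th): B-flat
Major 9th (9th): D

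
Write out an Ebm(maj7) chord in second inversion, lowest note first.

B♭ – D – E♭ – G♭

In root position, Ebm(maj7) is E♭–G♭–B♭–D.
Second inversion puts the fifth (B♭) in the bass.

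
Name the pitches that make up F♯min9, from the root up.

F♯min9: minor ninth on F♯.
- root: F♯
- minor 3rd: A
- perfect 5th: C♯
- minor 7th: E
- major 9th: G♯

F♯ A C♯ E G♯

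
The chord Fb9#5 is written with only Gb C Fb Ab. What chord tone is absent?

Fb9#5 = Fb, Ab, C, Ebb, Gb. The voicing lacks the 7th (minor 7th), Ebb.

Ebb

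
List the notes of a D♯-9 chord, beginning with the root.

D#  F#  A#  C#  E#

Root D#, quality minor ninth:
D# — root
F# — minor 3rd
A# — perfect 5th
C# — minor 7th
E# — major 9th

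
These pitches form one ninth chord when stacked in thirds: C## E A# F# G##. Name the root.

F#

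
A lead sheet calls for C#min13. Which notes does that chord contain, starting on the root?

C#min13: minor thirteenth on C#.
- root: C#
- minor 3rd: E
- perfect 5th: G#
- minor 7th: B
- major 9th: D#
- perfect 11th: F#
- major 13th: A#

C# E G# B D# F# A#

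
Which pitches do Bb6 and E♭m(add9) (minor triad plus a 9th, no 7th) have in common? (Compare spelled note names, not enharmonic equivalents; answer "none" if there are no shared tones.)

Bb, F

Bb6 = Bb, D, F, G.
E♭m(add9) = Eb, Gb, Bb, F.
Shared: Bb, F.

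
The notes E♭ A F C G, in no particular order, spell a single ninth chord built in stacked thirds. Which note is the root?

Arranged so that each adjacent pair is a third by letter name: F – A – C – E♭ – G.
The bottom of that stack, F, is the root (this is F dominant ninth).

F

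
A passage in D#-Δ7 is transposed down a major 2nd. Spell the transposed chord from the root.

C#  E  G#  B#

Transposed root: D# → C# (major 2nd down). So we spell C# minor-major seventh:
Root: C#
Minor 3rd (3rd): E
Perfect 5th (5th): G#
Major 7th (7th): B#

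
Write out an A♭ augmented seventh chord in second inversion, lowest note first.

E, G-flat, A-flat, C

A♭ augmented seventh = A-flat–C–E–G-flat; second inversion → fifth (E) lowest.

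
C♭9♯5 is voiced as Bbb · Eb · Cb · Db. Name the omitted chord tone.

The full C♭9♯5 chord is Cb, Eb, G, Bbb, Db.
Comparing with the voicing, the augmented 5th (5th) — G — is absent.

G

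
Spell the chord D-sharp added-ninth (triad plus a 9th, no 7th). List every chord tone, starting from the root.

D-sharp added-ninth: added-ninth on D-sharp.
D-sharp — root
F-double-sharp — major 3rd
A-sharp — perfect 5th
E-sharp — major 9th

D-sharp – F-double-sharp – A-sharp – E-sharp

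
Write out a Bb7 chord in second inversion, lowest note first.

Bb7 = Bb–D–F–Ab; second inversion → fifth (F) lowest.

F, Ab, Bb, D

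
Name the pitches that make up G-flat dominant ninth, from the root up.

G-flat B-flat D-flat F-flat A-flat

G-flat dominant ninth: dominant ninth on G-flat.
root → G-flat
3rd (major 3rd) → B-flat
5th (perfect 5th) → D-flat
7th (minor 7th) → F-flat
9th (major 9th) → A-flat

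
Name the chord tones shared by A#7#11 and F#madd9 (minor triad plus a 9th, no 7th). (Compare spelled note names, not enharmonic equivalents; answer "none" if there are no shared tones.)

G#

A#7#11: A# C## E# G# D##
F#madd9: F# A C# G#
Common to both → G#.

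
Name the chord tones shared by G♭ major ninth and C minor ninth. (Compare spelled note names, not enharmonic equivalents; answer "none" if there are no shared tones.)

G♭ major ninth = G-flat, B-flat, D-flat, F, A-flat.
C minor ninth = C, E-flat, G, B-flat, D.
Shared: B-flat.

B-flat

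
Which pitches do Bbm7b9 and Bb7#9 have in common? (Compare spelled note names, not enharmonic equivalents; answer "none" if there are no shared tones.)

Bbm7b9 = Bb, Db, F, Ab, Cb.
Bb7#9 = Bb, D, F, Ab, C#.
Shared: Bb, F, Ab.

Bb F Ab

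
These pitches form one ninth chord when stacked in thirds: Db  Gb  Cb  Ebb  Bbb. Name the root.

Stacking in thirds gives Cb – Ebb – Gb – Bbb – Db, so Cb is the root — Cb minor ninth.

Cb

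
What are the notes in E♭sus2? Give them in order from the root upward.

Root Eb, quality suspended second:
root → Eb
2nd (major 2nd) → F
5th (perfect 5th) → Bb

Eb F Bb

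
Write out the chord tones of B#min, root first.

B#min is a minor triad built on B♯.
Root: B♯
Minor 3rd (3rd): D♯
Perfect 5th (5th): F𝄪

B♯ – D♯ – F𝄪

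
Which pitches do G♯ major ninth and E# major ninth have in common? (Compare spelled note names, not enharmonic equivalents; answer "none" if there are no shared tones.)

G♯ major ninth = G-sharp, B-sharp, D-sharp, F-double-sharp, A-sharp.
E# major ninth = E-sharp, G-double-sharp, B-sharp, D-double-sharp, F-double-sharp.
Shared: B-sharp, F-double-sharp.

B-sharp – F-double-sharp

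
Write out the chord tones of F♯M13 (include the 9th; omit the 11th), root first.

F# A# C# E# G# D#

F♯M13 is a major thirteenth built on F#.
root → F#
3rd (major 3rd) → A#
5th (perfect 5th) → C#
7th (major 7th) → E#
9th (major 9th) → G#
13th (major 13th) → D#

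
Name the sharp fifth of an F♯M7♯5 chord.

Root of F♯M7♯5 = F#. The 5th is an augmented 5th: F# up an augmented 5th → C##.

C##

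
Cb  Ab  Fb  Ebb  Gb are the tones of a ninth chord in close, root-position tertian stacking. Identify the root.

Fb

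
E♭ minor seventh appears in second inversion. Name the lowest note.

E♭ minor seventh in root position is Eb–Gb–Bb–Db.
Second inversion places the fifth in the bass, which is Bb.

Bb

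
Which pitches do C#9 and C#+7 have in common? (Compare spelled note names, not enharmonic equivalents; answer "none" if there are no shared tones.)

C♯, E♯, B

C#9 = C♯, E♯, G♯, B, D♯.
C#+7 = C♯, E♯, G𝄪, B.
Shared: C♯, E♯, B.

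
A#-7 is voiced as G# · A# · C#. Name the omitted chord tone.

E#

The full A#-7 chord is A#, C#, E#, G#.
Comparing with the voicing, the perfect 5th (5th) — E# — is absent.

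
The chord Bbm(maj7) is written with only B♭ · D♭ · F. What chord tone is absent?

A

The full Bbm(maj7) chord is B♭, D♭, F, A.
Comparing with the voicing, the major 7th (7th) — A — is absent.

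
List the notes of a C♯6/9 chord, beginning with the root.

C#, E#, G#, A#, D#

Root C#, quality six-nine:
C# — root
E# — major 3rd
G# — perfect 5th
A# — major 6th
D# — major 9th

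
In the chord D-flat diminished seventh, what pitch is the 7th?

C-double-flat

D-flat diminished seventh is built on D-flat; its 7th is a diminished 7th above the root.
A seventh above D uses the letter C, and the diminished 7th above D-flat is C-double-flat.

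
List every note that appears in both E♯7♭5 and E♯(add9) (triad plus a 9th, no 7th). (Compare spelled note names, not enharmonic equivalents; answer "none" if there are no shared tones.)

E♯7♭5 = E#, G##, B, D#.
E♯(add9) = E#, G##, B#, F##.
Shared: E#, G##.

E#  G##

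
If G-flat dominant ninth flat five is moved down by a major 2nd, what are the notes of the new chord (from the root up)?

Gb down a major 2nd → Fb. New chord: Fb dominant ninth flat five.
Fb — root
Ab — major 3rd
Cbb — diminished 5th
Ebb — minor 7th
Gb — major 9th

Fb  Ab  Cbb  Ebb  Gb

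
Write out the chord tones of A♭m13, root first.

A♭m13 is a minor thirteenth built on Ab.
Root: Ab
Minor 3rd (3rd): Cb
Perfect 5th (5th): Eb
Minor 7th (7th): Gb
Major 9th (9th): Bb
Perfect 11th (11th): Db
Major 13th (13th): F

Ab Cb Eb Gb Bb Db F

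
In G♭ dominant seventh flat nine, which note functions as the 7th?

G♭ dominant seventh flat nine is built on G♭; its 7th is a minor 7th above the root.
A seventh above G uses the letter F, and the minor 7th above G♭ is F♭.

F♭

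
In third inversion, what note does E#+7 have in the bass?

D♯

E#+7 = E♯–G𝄪–B𝄪–D♯. Third inversion → seventh in the bass = D♯.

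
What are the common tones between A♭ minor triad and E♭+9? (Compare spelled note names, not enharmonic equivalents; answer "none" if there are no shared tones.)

E♭

A♭ minor triad: A♭ C♭ E♭
E♭+9: E♭ G B D♭ F
Common to both → E♭.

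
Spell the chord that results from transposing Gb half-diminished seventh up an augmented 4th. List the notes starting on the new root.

Transposed root: G♭ → C (augmented 4th up). So we spell C half-diminished seventh:
- root: C
- minor 3rd: E♭
- diminished 5th: G♭
- minor 7th: B♭

C, E♭, G♭, B♭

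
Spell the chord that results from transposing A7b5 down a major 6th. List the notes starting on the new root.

C  E  Gb  Bb

A major 6th down from A is C, so the new chord is C dominant seventh flat five.
root → C
3rd (major 3rd) → E
5th (diminished 5th) → Gb
7th (minor 7th) → Bb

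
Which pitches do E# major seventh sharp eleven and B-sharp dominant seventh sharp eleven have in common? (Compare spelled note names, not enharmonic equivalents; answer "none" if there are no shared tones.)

B-sharp, D-double-sharp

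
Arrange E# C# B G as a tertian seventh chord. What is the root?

C#

Stacking in thirds gives C# – E# – G – B, so C# is the root — C# dominant seventh flat five.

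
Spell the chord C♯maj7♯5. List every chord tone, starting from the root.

C#, E#, G##, B#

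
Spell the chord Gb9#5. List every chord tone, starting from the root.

Gb9#5 is a dominant ninth sharp five built on Gb.
Root: Gb
Major 3rd (3rd): Bb
Augmented 5th (5th): D
Minor 7th (7th): Fb
Major 9th (9th): Ab

Gb – Bb – D – Fb – Ab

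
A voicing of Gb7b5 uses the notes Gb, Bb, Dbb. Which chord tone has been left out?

The full Gb7b5 chord is Gb, Bb, Dbb, Fb.
Comparing with the voicing, the minor 7th (7th) — Fb — is absent.

Fb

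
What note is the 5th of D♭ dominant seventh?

A-flat

Root of D♭ dominant seventh = D-flat. The 5th is a perfect 5th: D-flat up a perfect 5th → A-flat.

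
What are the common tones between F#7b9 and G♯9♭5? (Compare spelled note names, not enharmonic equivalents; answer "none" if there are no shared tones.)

F# A#

F#7b9: F# A# C# E G
G♯9♭5: G# B# D F# A#
Common to both → F#, A#.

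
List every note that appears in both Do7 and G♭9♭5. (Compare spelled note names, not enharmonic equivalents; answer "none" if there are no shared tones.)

Ab

Do7 = D, F, Ab, Cb.
G♭9♭5 = Gb, Bb, Dbb, Fb, Ab.
Shared: Ab.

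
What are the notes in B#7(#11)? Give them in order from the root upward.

B#, D##, F##, A#, E##

B#7(#11): dominant seventh sharp eleven on B#.
root → B#
3rd (major 3rd) → D##
5th (perfect 5th) → F##
7th (minor 7th) → A#
11th (augmented 11th) → E##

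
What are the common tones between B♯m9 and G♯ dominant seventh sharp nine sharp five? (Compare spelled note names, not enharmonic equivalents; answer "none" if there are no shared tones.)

B#

B♯m9: B# D# F## A# C##
G♯ dominant seventh sharp nine sharp five: G# B# D## F# A##
Common to both → B#.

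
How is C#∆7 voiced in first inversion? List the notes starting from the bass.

E#, G#, B#, C#

In root position, C#∆7 is C#–E#–G#–B#.
First inversion puts the third (E#) in the bass.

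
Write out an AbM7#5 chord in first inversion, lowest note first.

In root position, AbM7#5 is Ab–C–E–G.
First inversion puts the third (C) in the bass.

C E G Ab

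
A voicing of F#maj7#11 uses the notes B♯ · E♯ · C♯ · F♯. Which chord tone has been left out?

A♯

F#maj7#11 = F♯, A♯, C♯, E♯, B♯. The voicing lacks the 3rd (major 3rd), A♯.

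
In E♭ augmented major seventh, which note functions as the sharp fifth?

B

E♭ augmented major seventh is built on E-flat; its 5th is an augmented 5th above the root.
A fifth above E uses the letter B, and the augmented 5th above E-flat is B.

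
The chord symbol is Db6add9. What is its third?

Db6add9 is built on D♭; its 3rd is a major 3rd above the root.
A third above D uses the letter F, and the major 3rd above D♭ is F.

F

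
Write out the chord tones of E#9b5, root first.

Root E♯, quality dominant ninth flat five:
Root: E♯
Major 3rd (3rd): G𝄪
Diminished 5th (5th): B
Minor 7th (7th): D♯
Major 9th (9th): F𝄪

E♯, G𝄪, B, D♯, F𝄪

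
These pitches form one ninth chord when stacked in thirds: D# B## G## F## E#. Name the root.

E#

Stacking in thirds gives E# – G## – B## – D# – F##, so E# is the root — E# dominant ninth sharp five.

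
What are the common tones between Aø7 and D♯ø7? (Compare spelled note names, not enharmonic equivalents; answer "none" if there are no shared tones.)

A

Aø7 = A, C, E♭, G.
D♯ø7 = D♯, F♯, A, C♯.
Shared: A.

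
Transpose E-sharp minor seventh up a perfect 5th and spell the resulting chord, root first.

B#  D#  F##  A#

E# up a perfect 5th → B#. New chord: B# minor seventh.
- root: B#
- minor 3rd: D#
- perfect 5th: F##
- minor 7th: A#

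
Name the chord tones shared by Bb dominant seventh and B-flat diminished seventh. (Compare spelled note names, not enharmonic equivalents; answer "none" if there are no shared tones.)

B-flat

Bb dominant seventh: B-flat D F A-flat
B-flat diminished seventh: B-flat D-flat F-flat A-double-flat
Common to both → B-flat.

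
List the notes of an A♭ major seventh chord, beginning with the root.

Ab, C, Eb, G

A♭ major seventh: major seventh on Ab.
root → Ab
3rd (major 3rd) → C
5th (perfect 5th) → Eb
7th (major 7th) → G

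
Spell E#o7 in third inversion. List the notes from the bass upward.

D, E#, G#, B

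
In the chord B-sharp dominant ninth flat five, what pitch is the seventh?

A-sharp

Root of B-sharp dominant ninth flat five = B-sharp. The 7th is a minor 7th: B-sharp up a minor 7th → A-sharp.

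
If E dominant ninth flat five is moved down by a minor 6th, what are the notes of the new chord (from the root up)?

A minor 6th down from E is G-sharp, so the new chord is G-sharp dominant ninth flat five.
Root: G-sharp
Major 3rd (3rd): B-sharp
Diminished 5th (5th): D
Minor 7th (7th): F-sharp
Major 9th (9th): A-sharp

G-sharp, B-sharp, D, F-sharp, A-sharp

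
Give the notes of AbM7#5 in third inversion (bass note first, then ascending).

G Ab C E

In root position, AbM7#5 is Ab–C–E–G.
Third inversion puts the seventh (G) in the bass.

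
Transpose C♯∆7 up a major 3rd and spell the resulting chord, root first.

E♯  G𝄪  B♯  D𝄪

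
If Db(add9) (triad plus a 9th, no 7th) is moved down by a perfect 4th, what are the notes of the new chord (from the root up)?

A♭, C, E♭, B♭

A perfect 4th down from D♭ is A♭, so the new chord is A♭ added-ninth.
- root: A♭
- major 3rd: C
- perfect 5th: E♭
- major 9th: B♭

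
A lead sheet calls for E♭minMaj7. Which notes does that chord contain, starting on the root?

Eb Gb Bb D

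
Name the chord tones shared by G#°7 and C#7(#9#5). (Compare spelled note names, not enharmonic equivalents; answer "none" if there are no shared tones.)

G#°7: G# B D F
C#7(#9#5): C# E# G## B D##
Common to both → B.

B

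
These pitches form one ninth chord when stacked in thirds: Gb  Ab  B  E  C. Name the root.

Ab

Stacking in thirds gives Ab – C – E – Gb – B, so Ab is the root — Ab dominant seventh sharp nine sharp five.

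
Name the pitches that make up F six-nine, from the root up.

F  A  C  D  G

F six-nine is a six-nine built on F.
F — root
A — major 3rd
C — perfect 5th
D — major 6th
G — major 9th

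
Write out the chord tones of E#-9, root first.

E#-9: minor ninth on E♯.
root → E♯
3rd (minor 3rd) → G♯
5th (perfect 5th) → B♯
7th (minor 7th) → D♯
9th (major 9th) → F𝄪

E♯ – G♯ – B♯ – D♯ – F𝄪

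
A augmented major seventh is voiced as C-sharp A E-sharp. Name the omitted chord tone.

A augmented major seventh = A, C-sharp, E-sharp, G-sharp. The voicing lacks the 7th (major 7th), G-sharp.

G-sharp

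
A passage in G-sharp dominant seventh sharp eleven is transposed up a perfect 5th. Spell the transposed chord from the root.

G-sharp up a perfect 5th → D-sharp. New chord: D-sharp dominant seventh sharp eleven.
- root: D-sharp
- major 3rd: F-double-sharp
- perfect 5th: A-sharp
- minor 7th: C-sharp
- augmented 11th: G-double-sharp

D-sharp F-double-sharp A-sharp C-sharp G-double-sharp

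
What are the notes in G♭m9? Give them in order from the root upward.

G♭m9 is a minor ninth built on Gb.
Gb — root
Bbb — minor 3rd
Db — perfect 5th
Fb — minor 7th
Ab — major 9th

Gb Bbb Db Fb Ab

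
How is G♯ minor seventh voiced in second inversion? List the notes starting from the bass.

D-sharp, F-sharp, G-sharp, B

In root position, G♯ minor seventh is G-sharp–B–D-sharp–F-sharp.
Second inversion puts the fifth (D-sharp) in the bass.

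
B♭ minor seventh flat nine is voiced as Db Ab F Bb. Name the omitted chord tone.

Cb

The full B♭ minor seventh flat nine chord is Bb, Db, F, Ab, Cb.
Comparing with the voicing, the minor 9th (9th) — Cb — is absent.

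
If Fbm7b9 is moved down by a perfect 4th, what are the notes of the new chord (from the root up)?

Cb, Ebb, Gb, Bbb, Dbb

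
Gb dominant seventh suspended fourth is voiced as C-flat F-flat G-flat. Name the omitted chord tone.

D-flat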